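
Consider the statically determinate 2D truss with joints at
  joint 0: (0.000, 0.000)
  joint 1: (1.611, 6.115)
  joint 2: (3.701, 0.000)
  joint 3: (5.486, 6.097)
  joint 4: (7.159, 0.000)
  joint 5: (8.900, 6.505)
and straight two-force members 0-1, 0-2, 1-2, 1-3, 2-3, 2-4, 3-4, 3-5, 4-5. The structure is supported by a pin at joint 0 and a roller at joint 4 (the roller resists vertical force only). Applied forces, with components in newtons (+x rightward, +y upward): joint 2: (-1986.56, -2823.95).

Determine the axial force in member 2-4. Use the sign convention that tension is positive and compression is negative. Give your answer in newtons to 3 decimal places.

N=6 nodes, M=9 members, R=3 reactions → 2N=12, M+R=12
member 0 (0-1): L=6.3236, (cx,cy)=(0.2548,0.9670)
member 1 (0-2): L=3.7010, (cx,cy)=(1.0000,0.0000)
member 2 (1-2): L=6.4623, (cx,cy)=(0.3234,-0.9463)
member 3 (1-3): L=3.8750, (cx,cy)=(1.0000,-0.0046)
member 4 (2-3): L=6.3529, (cx,cy)=(0.2810,0.9597)
member 5 (2-4): L=3.4580, (cx,cy)=(1.0000,0.0000)
member 6 (3-4): L=6.3224, (cx,cy)=(0.2646,-0.9644)
member 7 (3-5): L=3.4383, (cx,cy)=(0.9929,0.1187)
member 8 (4-5): L=6.7340, (cx,cy)=(0.2585,0.9660)
solve A·x = −loads:
  F[0-1] = -1410.5906 N (compression)
  F[0-2] = -1627.2008 N (compression)
  F[1-2] = +1445.5779 N (tension)
  F[1-3] = -826.8886 N (compression)
  F[2-3] = +1517.1797 N (tension)
  F[2-4] = +400.5931 N (tension)
  F[3-4] = -1513.8656 N (compression)
  F[3-5] = +0.0000 N (tension)
  F[4-5] = +0.0000 N (tension)
  Rx@0 = +1986.5600 N
  Ry@0 = +1364.0479 N
  Ry@4 = +1459.9021 N

400.593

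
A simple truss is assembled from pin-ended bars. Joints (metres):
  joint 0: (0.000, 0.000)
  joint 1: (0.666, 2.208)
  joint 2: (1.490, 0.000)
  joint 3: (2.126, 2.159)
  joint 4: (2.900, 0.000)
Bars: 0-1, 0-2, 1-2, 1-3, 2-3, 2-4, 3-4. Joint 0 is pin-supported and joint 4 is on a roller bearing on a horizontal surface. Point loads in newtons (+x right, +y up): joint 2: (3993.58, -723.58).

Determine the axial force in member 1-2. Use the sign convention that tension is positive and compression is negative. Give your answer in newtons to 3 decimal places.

N=5 nodes, M=7 members, R=3 reactions → 2N=10, M+R=10
member 0 (0-1): L=2.3063, (cx,cy)=(0.2888,0.9574)
member 1 (0-2): L=1.4900, (cx,cy)=(1.0000,0.0000)
member 2 (1-2): L=2.3567, (cx,cy)=(0.3496,-0.9369)
member 3 (1-3): L=1.4608, (cx,cy)=(0.9994,-0.0335)
member 4 (2-3): L=2.2507, (cx,cy)=(0.2826,0.9592)
member 5 (2-4): L=1.4100, (cx,cy)=(1.0000,0.0000)
member 6 (3-4): L=2.2935, (cx,cy)=(0.3375,-0.9413)
solve A·x = −loads:
  F[0-1] = -367.4652 N (compression)
  F[0-2] = +4099.6965 N (tension)
  F[1-2] = +384.1219 N (tension)
  F[1-3] = -240.5543 N (compression)
  F[2-3] = +379.1539 N (tension)
  F[2-4] = +133.2794 N (tension)
  F[3-4] = -394.9388 N (compression)
  Rx@0 = -3993.5800 N
  Ry@0 = +351.8096 N
  Ry@4 = +371.7704 N

384.122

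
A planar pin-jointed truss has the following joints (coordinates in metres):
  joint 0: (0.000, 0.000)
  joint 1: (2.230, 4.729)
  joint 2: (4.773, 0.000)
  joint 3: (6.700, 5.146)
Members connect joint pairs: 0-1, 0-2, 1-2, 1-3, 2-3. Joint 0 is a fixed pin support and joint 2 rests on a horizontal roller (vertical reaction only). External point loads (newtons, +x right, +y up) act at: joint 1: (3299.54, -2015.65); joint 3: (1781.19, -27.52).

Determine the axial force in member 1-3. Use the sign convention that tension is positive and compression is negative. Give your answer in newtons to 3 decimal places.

1864.404

N=4 nodes, M=5 members, R=3 reactions → 2N=8, M+R=8
member 0 (0-1): L=5.2284, (cx,cy)=(0.4265,0.9045)
member 1 (0-2): L=4.7730, (cx,cy)=(1.0000,0.0000)
member 2 (1-2): L=5.3694, (cx,cy)=(0.4736,-0.8807)
member 3 (1-3): L=4.4894, (cx,cy)=(0.9957,0.0929)
member 4 (2-3): L=5.4950, (cx,cy)=(0.3507,0.9365)
solve A·x = −loads:
  F[0-1] = +4562.5146 N (tension)
  F[0-2] = +3134.7475 N (tension)
  F[1-2] = -6777.5042 N (compression)
  F[1-3] = +1864.4038 N (tension)
  F[2-3] = -214.3054 N (compression)
  Rx@0 = -5080.7300 N
  Ry@0 = -4126.7047 N
  Ry@2 = +6169.8747 N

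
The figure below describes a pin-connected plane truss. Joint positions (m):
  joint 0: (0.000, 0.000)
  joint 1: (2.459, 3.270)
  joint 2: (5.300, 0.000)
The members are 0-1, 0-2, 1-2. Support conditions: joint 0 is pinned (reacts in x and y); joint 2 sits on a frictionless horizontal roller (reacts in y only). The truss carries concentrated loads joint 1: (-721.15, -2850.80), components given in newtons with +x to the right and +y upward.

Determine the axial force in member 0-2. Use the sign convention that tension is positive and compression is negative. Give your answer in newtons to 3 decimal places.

N=3 nodes, M=3 members, R=3 reactions → 2N=6, M+R=6
member 0 (0-1): L=4.0914, (cx,cy)=(0.6010,0.7992)
member 1 (0-2): L=5.3000, (cx,cy)=(1.0000,0.0000)
member 2 (1-2): L=4.3318, (cx,cy)=(0.6559,-0.7549)
solve A·x = −loads:
  F[0-1] = -2468.6956 N (compression)
  F[0-2] = +762.5762 N (tension)
  F[1-2] = -1162.7246 N (compression)
  Rx@0 = +721.1500 N
  Ry@0 = +1973.0723 N
  Ry@2 = +877.7277 N

762.576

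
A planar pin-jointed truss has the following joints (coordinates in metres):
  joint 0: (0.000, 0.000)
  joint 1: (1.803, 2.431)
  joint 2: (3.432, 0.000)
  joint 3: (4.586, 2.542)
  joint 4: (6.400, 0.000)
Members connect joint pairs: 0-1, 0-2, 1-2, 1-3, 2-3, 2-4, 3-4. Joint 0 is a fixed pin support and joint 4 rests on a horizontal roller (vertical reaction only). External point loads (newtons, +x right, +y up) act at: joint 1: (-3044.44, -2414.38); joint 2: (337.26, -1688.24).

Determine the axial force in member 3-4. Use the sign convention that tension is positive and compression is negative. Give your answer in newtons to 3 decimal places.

-527.134

N=5 nodes, M=7 members, R=3 reactions → 2N=10, M+R=10
member 0 (0-1): L=3.0266, (cx,cy)=(0.5957,0.8032)
member 1 (0-2): L=3.4320, (cx,cy)=(1.0000,0.0000)
member 2 (1-2): L=2.9263, (cx,cy)=(0.5567,-0.8307)
member 3 (1-3): L=2.7852, (cx,cy)=(0.9992,0.0399)
member 4 (2-3): L=2.7917, (cx,cy)=(0.4134,0.9106)
member 5 (2-4): L=2.9680, (cx,cy)=(1.0000,0.0000)
member 6 (3-4): L=3.1229, (cx,cy)=(0.5809,-0.8140)
solve A·x = −loads:
  F[0-1] = -4573.6263 N (compression)
  F[0-2] = +17.3723 N (tension)
  F[1-2] = +1491.2195 N (tension)
  F[1-3] = -510.6353 N (compression)
  F[2-3] = +493.5781 N (tension)
  F[2-4] = +306.1987 N (tension)
  F[3-4] = -527.1339 N (compression)
  Rx@0 = +2707.1800 N
  Ry@0 = +3673.5367 N
  Ry@4 = +429.0833 N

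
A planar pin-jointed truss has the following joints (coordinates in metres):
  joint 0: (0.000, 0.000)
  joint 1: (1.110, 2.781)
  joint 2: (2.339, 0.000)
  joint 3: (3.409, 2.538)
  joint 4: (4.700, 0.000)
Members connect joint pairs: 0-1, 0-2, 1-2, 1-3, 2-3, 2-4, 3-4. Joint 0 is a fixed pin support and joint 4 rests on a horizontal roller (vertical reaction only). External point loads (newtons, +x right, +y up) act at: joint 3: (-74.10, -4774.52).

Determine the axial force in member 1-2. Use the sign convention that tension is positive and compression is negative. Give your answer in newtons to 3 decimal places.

1615.364

N=5 nodes, M=7 members, R=3 reactions → 2N=10, M+R=10
member 0 (0-1): L=2.9943, (cx,cy)=(0.3707,0.9288)
member 1 (0-2): L=2.3390, (cx,cy)=(1.0000,0.0000)
member 2 (1-2): L=3.0405, (cx,cy)=(0.4042,-0.9147)
member 3 (1-3): L=2.3118, (cx,cy)=(0.9945,-0.1051)
member 4 (2-3): L=2.7543, (cx,cy)=(0.3885,0.9215)
member 5 (2-4): L=2.3610, (cx,cy)=(1.0000,0.0000)
member 6 (3-4): L=2.8475, (cx,cy)=(0.4534,-0.8913)
solve A·x = −loads:
  F[0-1] = -1455.1592 N (compression)
  F[0-2] = +465.3270 N (tension)
  F[1-2] = +1615.3645 N (tension)
  F[1-3] = -1199.0238 N (compression)
  F[2-3] = -1603.4549 N (compression)
  F[2-4] = +1741.1901 N (tension)
  F[3-4] = -3840.4328 N (compression)
  Rx@0 = +74.1000 N
  Ry@0 = +1351.4832 N
  Ry@4 = +3423.0368 N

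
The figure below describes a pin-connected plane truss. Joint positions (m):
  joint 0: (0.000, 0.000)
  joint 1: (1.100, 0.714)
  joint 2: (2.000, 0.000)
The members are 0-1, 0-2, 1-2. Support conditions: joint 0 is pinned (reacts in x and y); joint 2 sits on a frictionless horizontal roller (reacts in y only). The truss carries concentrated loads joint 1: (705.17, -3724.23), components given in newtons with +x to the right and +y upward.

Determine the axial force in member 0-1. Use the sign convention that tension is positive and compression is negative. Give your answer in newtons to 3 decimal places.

-2615.763

N=3 nodes, M=3 members, R=3 reactions → 2N=6, M+R=6
member 0 (0-1): L=1.3114, (cx,cy)=(0.8388,0.5445)
member 1 (0-2): L=2.0000, (cx,cy)=(1.0000,0.0000)
member 2 (1-2): L=1.1488, (cx,cy)=(0.7834,-0.6215)
solve A·x = −loads:
  F[0-1] = -2615.7629 N (compression)
  F[0-2] = +2899.2507 N (tension)
  F[1-2] = -3700.8089 N (compression)
  Rx@0 = -705.1700 N
  Ry@0 = +1424.1578 N
  Ry@2 = +2300.0722 N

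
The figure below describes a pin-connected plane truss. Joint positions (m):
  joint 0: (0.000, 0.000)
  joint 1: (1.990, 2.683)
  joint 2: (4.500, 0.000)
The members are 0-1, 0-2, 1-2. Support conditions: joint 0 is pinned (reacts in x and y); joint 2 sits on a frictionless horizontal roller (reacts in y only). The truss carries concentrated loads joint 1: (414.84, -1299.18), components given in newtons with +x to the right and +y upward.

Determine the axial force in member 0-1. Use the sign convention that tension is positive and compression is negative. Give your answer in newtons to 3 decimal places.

N=3 nodes, M=3 members, R=3 reactions → 2N=6, M+R=6
member 0 (0-1): L=3.3404, (cx,cy)=(0.5957,0.8032)
member 1 (0-2): L=4.5000, (cx,cy)=(1.0000,0.0000)
member 2 (1-2): L=3.6740, (cx,cy)=(0.6832,-0.7303)
solve A·x = −loads:
  F[0-1] = -594.2795 N (compression)
  F[0-2] = +768.8693 N (tension)
  F[1-2] = -1125.4417 N (compression)
  Rx@0 = -414.8400 N
  Ry@0 = +477.3169 N
  Ry@2 = +821.8631 N

-594.280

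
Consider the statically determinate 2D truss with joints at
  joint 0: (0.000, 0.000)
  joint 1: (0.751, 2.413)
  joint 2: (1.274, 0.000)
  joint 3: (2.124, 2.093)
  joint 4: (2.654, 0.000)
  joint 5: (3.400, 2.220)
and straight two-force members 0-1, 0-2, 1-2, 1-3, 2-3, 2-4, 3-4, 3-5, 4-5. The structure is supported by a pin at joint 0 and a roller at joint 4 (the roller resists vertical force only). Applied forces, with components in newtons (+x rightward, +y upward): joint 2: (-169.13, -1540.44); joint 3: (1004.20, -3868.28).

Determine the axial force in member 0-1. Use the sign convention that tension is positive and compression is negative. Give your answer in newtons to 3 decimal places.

-818.516

N=6 nodes, M=9 members, R=3 reactions → 2N=12, M+R=12
member 0 (0-1): L=2.5272, (cx,cy)=(0.2972,0.9548)
member 1 (0-2): L=1.2740, (cx,cy)=(1.0000,0.0000)
member 2 (1-2): L=2.4690, (cx,cy)=(0.2118,-0.9773)
member 3 (1-3): L=1.4098, (cx,cy)=(0.9739,-0.2270)
member 4 (2-3): L=2.2590, (cx,cy)=(0.3763,0.9265)
member 5 (2-4): L=1.3800, (cx,cy)=(1.0000,0.0000)
member 6 (3-4): L=2.1591, (cx,cy)=(0.2455,-0.9694)
member 7 (3-5): L=1.2823, (cx,cy)=(0.9951,0.0990)
member 8 (4-5): L=2.3420, (cx,cy)=(0.3185,0.9479)
solve A·x = −loads:
  F[0-1] = -818.5162 N (compression)
  F[0-2] = +1078.3091 N (tension)
  F[1-2] = +903.3248 N (tension)
  F[1-3] = -446.2324 N (compression)
  F[2-3] = +709.7750 N (tension)
  F[2-4] = +1171.7180 N (tension)
  F[3-4] = -4773.2301 N (compression)
  F[3-5] = -0.0000 N (compression)
  F[4-5] = +0.0000 N (tension)
  Rx@0 = -835.0700 N
  Ry@0 = +781.5392 N
  Ry@4 = +4627.1808 N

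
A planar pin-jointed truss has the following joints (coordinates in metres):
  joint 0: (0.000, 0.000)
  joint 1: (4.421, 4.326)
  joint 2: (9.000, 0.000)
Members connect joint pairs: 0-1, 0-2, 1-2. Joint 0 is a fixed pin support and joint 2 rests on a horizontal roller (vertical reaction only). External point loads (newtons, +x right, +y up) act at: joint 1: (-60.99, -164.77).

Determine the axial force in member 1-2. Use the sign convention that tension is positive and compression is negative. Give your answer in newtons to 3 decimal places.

-75.171

N=3 nodes, M=3 members, R=3 reactions → 2N=6, M+R=6
member 0 (0-1): L=6.1854, (cx,cy)=(0.7147,0.6994)
member 1 (0-2): L=9.0000, (cx,cy)=(1.0000,0.0000)
member 2 (1-2): L=6.2993, (cx,cy)=(0.7269,-0.6867)
solve A·x = −loads:
  F[0-1] = -161.7808 N (compression)
  F[0-2] = +54.6419 N (tension)
  F[1-2] = -75.1708 N (compression)
  Rx@0 = +60.9900 N
  Ry@0 = +113.1472 N
  Ry@2 = +51.6228 N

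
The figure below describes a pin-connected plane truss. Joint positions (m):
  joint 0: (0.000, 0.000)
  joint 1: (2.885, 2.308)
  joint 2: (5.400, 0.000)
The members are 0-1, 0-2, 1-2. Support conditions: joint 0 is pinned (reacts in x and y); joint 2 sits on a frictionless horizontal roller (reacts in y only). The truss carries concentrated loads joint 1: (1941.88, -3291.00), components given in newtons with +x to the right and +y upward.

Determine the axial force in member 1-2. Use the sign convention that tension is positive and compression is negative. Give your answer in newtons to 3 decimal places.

N=3 nodes, M=3 members, R=3 reactions → 2N=6, M+R=6
member 0 (0-1): L=3.6946, (cx,cy)=(0.7809,0.6247)
member 1 (0-2): L=5.4000, (cx,cy)=(1.0000,0.0000)
member 2 (1-2): L=3.4135, (cx,cy)=(0.7368,-0.6761)
solve A·x = −loads:
  F[0-1] = -1124.9951 N (compression)
  F[0-2] = +2820.3536 N (tension)
  F[1-2] = -3827.9607 N (compression)
  Rx@0 = -1941.8800 N
  Ry@0 = +702.7789 N
  Ry@2 = +2588.2211 N

-3827.961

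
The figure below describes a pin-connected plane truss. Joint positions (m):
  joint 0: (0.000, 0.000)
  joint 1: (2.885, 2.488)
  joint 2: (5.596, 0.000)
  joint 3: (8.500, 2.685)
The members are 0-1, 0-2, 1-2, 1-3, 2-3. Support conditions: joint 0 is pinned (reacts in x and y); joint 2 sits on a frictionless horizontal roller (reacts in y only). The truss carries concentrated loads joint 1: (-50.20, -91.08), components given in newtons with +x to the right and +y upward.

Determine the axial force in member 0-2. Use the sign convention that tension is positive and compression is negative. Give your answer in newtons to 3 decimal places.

N=4 nodes, M=5 members, R=3 reactions → 2N=8, M+R=8
member 0 (0-1): L=3.8096, (cx,cy)=(0.7573,0.6531)
member 1 (0-2): L=5.5960, (cx,cy)=(1.0000,0.0000)
member 2 (1-2): L=3.6796, (cx,cy)=(0.7368,-0.6762)
member 3 (1-3): L=5.6185, (cx,cy)=(0.9994,0.0351)
member 4 (2-3): L=3.9551, (cx,cy)=(0.7343,0.6789)
solve A·x = −loads:
  F[0-1] = -101.7381 N (compression)
  F[0-2] = +26.8451 N (tension)
  F[1-2] = -36.4368 N (compression)
  F[1-3] = -0.0000 N (compression)
  F[2-3] = +0.0000 N (tension)
  Rx@0 = +50.2000 N
  Ry@0 = +66.4431 N
  Ry@2 = +24.6369 N

26.845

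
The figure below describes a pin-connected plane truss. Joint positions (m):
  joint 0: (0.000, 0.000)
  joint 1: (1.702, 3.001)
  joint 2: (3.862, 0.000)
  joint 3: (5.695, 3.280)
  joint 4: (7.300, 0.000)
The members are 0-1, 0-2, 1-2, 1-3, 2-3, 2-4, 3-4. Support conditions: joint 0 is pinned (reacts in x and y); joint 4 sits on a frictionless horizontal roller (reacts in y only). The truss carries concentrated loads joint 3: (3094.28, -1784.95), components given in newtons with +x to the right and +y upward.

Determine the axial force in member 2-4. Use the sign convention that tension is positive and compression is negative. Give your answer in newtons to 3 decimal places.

N=5 nodes, M=7 members, R=3 reactions → 2N=10, M+R=10
member 0 (0-1): L=3.4500, (cx,cy)=(0.4933,0.8698)
member 1 (0-2): L=3.8620, (cx,cy)=(1.0000,0.0000)
member 2 (1-2): L=3.6975, (cx,cy)=(0.5842,-0.8116)
member 3 (1-3): L=4.0027, (cx,cy)=(0.9976,0.0697)
member 4 (2-3): L=3.7574, (cx,cy)=(0.4878,0.8729)
member 5 (2-4): L=3.4380, (cx,cy)=(1.0000,0.0000)
member 6 (3-4): L=3.6516, (cx,cy)=(0.4395,-0.8982)
solve A·x = −loads:
  F[0-1] = +1147.1738 N (tension)
  F[0-2] = +2528.3482 N (tension)
  F[1-2] = -1124.2014 N (compression)
  F[1-3] = +1225.6448 N (tension)
  F[2-3] = +1045.2439 N (tension)
  F[2-4] = +1361.7114 N (tension)
  F[3-4] = -3098.1126 N (compression)
  Rx@0 = -3094.2800 N
  Ry@0 = -997.8621 N
  Ry@4 = +2782.8121 N

1361.711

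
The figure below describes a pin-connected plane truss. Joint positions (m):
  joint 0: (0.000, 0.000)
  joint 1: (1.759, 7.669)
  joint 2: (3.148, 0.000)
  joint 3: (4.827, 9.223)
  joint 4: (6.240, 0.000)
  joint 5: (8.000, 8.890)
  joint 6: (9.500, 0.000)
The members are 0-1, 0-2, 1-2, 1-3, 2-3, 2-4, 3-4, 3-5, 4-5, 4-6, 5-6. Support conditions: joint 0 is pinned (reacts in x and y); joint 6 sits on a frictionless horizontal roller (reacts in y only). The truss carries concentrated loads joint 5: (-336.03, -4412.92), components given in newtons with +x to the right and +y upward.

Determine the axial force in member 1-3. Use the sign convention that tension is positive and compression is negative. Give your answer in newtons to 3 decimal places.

N=7 nodes, M=11 members, R=3 reactions → 2N=14, M+R=14
member 0 (0-1): L=7.8681, (cx,cy)=(0.2236,0.9747)
member 1 (0-2): L=3.1480, (cx,cy)=(1.0000,0.0000)
member 2 (1-2): L=7.7938, (cx,cy)=(0.1782,-0.9840)
member 3 (1-3): L=3.4391, (cx,cy)=(0.8921,0.4519)
member 4 (2-3): L=9.3746, (cx,cy)=(0.1791,0.9838)
member 5 (2-4): L=3.0920, (cx,cy)=(1.0000,0.0000)
member 6 (3-4): L=9.3306, (cx,cy)=(0.1514,-0.9885)
member 7 (3-5): L=3.1904, (cx,cy)=(0.9945,-0.1044)
member 8 (4-5): L=9.0625, (cx,cy)=(0.1942,0.9810)
member 9 (4-6): L=3.2600, (cx,cy)=(1.0000,0.0000)
member 10 (5-6): L=9.0157, (cx,cy)=(0.1664,-0.9861)
solve A·x = −loads:
  F[0-1] = -1037.4888 N (compression)
  F[0-2] = -104.0892 N (compression)
  F[1-2] = +831.9643 N (tension)
  F[1-3] = -426.2051 N (compression)
  F[2-3] = -832.0997 N (compression)
  F[2-4] = +193.2130 N (tension)
  F[3-4] = +1096.8557 N (tension)
  F[3-5] = -699.1664 N (compression)
  F[4-5] = -1105.2486 N (compression)
  F[4-6] = +573.9634 N (tension)
  F[5-6] = -3449.7721 N (compression)
  Rx@0 = +336.0300 N
  Ry@0 = +1011.2302 N
  Ry@6 = +3401.6898 N

-426.205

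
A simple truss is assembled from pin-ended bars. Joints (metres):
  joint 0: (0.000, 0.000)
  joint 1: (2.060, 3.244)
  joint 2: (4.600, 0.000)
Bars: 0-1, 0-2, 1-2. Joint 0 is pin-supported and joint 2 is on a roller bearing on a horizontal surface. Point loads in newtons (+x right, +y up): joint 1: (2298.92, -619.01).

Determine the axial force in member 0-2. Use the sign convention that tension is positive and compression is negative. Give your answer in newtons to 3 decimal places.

N=3 nodes, M=3 members, R=3 reactions → 2N=6, M+R=6
member 0 (0-1): L=3.8428, (cx,cy)=(0.5361,0.8442)
member 1 (0-2): L=4.6000, (cx,cy)=(1.0000,0.0000)
member 2 (1-2): L=4.1201, (cx,cy)=(0.6165,-0.7874)
solve A·x = −loads:
  F[0-1] = +1515.6058 N (tension)
  F[0-2] = +1486.4537 N (tension)
  F[1-2] = -2411.1504 N (compression)
  Rx@0 = -2298.9200 N
  Ry@0 = -1279.4372 N
  Ry@2 = +1898.4472 N

1486.454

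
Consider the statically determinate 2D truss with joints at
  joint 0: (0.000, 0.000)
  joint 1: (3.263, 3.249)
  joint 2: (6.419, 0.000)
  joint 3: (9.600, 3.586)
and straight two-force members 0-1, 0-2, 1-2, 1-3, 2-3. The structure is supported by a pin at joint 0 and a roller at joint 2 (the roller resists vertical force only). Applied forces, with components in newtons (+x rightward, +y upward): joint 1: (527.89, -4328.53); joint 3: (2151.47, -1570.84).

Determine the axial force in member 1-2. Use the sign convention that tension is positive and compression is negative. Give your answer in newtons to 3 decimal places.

N=4 nodes, M=5 members, R=3 reactions → 2N=8, M+R=8
member 0 (0-1): L=4.6047, (cx,cy)=(0.7086,0.7056)
member 1 (0-2): L=6.4190, (cx,cy)=(1.0000,0.0000)
member 2 (1-2): L=4.5295, (cx,cy)=(0.6968,-0.7173)
member 3 (1-3): L=6.3460, (cx,cy)=(0.9986,0.0531)
member 4 (2-3): L=4.7936, (cx,cy)=(0.6636,0.7481)
solve A·x = −loads:
  F[0-1] = +169.1901 N (tension)
  F[0-2] = +2559.4676 N (tension)
  F[1-2] = -5925.0912 N (compression)
  F[1-3] = +3725.6628 N (tension)
  F[2-3] = -2364.2809 N (compression)
  Rx@0 = -2679.3600 N
  Ry@0 = -119.3780 N
  Ry@2 = +6018.7480 N

-5925.091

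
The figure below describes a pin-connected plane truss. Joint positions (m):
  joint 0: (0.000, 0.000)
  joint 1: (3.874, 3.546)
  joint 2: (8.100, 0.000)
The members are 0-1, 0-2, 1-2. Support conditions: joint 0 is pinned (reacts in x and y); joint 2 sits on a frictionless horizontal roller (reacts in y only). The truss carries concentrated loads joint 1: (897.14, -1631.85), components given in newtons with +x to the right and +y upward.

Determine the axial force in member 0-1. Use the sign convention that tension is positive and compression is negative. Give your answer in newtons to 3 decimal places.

N=3 nodes, M=3 members, R=3 reactions → 2N=6, M+R=6
member 0 (0-1): L=5.2519, (cx,cy)=(0.7376,0.6752)
member 1 (0-2): L=8.1000, (cx,cy)=(1.0000,0.0000)
member 2 (1-2): L=5.5166, (cx,cy)=(0.7660,-0.6428)
solve A·x = −loads:
  F[0-1] = -679.2675 N (compression)
  F[0-2] = +1398.1976 N (tension)
  F[1-2] = -1825.2099 N (compression)
  Rx@0 = -897.1400 N
  Ry@0 = +458.6345 N
  Ry@2 = +1173.2155 N

-679.267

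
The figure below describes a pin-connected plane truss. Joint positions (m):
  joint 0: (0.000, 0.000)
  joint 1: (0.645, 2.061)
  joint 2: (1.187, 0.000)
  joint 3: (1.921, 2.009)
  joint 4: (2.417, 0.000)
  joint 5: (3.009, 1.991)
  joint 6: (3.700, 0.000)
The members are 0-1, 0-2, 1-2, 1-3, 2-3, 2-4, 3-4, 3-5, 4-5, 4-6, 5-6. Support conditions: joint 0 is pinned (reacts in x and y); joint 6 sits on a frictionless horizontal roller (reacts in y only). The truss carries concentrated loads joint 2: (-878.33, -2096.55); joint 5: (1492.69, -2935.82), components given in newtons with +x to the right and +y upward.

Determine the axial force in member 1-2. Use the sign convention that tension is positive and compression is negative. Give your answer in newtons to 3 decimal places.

N=7 nodes, M=11 members, R=3 reactions → 2N=14, M+R=14
member 0 (0-1): L=2.1596, (cx,cy)=(0.2987,0.9544)
member 1 (0-2): L=1.1870, (cx,cy)=(1.0000,0.0000)
member 2 (1-2): L=2.1311, (cx,cy)=(0.2543,-0.9671)
member 3 (1-3): L=1.2771, (cx,cy)=(0.9992,-0.0407)
member 4 (2-3): L=2.1389, (cx,cy)=(0.3432,0.9393)
member 5 (2-4): L=1.2300, (cx,cy)=(1.0000,0.0000)
member 6 (3-4): L=2.0693, (cx,cy)=(0.2397,-0.9708)
member 7 (3-5): L=1.0881, (cx,cy)=(0.9999,-0.0165)
member 8 (4-5): L=2.0771, (cx,cy)=(0.2850,0.9585)
member 9 (4-6): L=1.2830, (cx,cy)=(1.0000,0.0000)
member 10 (5-6): L=2.1075, (cx,cy)=(0.3279,-0.9447)
solve A·x = −loads:
  F[0-1] = -1224.9196 N (compression)
  F[0-2] = +980.2073 N (tension)
  F[1-2] = +1237.4349 N (tension)
  F[1-3] = -681.1310 N (compression)
  F[2-3] = +957.9803 N (tension)
  F[2-4] = +1844.5068 N (tension)
  F[3-4] = -953.2894 N (compression)
  F[3-5] = -123.3379 N (compression)
  F[4-5] = +965.5454 N (tension)
  F[4-6] = +1340.8247 N (tension)
  F[5-6] = -4089.4209 N (compression)
  Rx@0 = -614.3600 N
  Ry@0 = +1169.0097 N
  Ry@6 = +3863.3603 N

1237.435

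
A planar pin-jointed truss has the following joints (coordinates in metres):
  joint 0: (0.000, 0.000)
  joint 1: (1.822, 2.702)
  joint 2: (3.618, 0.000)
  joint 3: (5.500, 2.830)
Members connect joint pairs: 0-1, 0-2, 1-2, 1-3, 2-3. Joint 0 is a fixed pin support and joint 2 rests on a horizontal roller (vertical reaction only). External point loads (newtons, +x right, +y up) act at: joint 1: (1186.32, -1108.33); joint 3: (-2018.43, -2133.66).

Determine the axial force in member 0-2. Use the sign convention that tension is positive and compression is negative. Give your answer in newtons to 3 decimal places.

N=4 nodes, M=5 members, R=3 reactions → 2N=8, M+R=8
member 0 (0-1): L=3.2589, (cx,cy)=(0.5591,0.8291)
member 1 (0-2): L=3.6180, (cx,cy)=(1.0000,0.0000)
member 2 (1-2): L=3.2444, (cx,cy)=(0.5536,-0.8328)
member 3 (1-3): L=3.6802, (cx,cy)=(0.9994,0.0348)
member 4 (2-3): L=3.3987, (cx,cy)=(0.5537,0.8327)
solve A·x = −loads:
  F[0-1] = -160.5922 N (compression)
  F[0-2] = -742.3256 N (compression)
  F[1-2] = -1196.6011 N (compression)
  F[1-3] = -614.0835 N (compression)
  F[2-3] = -2536.7405 N (compression)
  Rx@0 = +832.1100 N
  Ry@0 = +133.1489 N
  Ry@2 = +3108.8411 N

-742.326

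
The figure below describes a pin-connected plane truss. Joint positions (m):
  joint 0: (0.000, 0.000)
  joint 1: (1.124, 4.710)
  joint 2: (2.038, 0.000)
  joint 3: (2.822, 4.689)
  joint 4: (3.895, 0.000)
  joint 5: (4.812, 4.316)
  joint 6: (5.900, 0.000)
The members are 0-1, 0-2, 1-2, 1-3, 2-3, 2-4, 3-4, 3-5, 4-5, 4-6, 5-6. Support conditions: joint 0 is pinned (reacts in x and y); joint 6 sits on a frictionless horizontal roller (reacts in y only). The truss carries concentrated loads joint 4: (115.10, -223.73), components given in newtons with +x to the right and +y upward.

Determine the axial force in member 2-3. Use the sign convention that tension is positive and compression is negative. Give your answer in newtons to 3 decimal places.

-77.499

N=7 nodes, M=11 members, R=3 reactions → 2N=14, M+R=14
member 0 (0-1): L=4.8423, (cx,cy)=(0.2321,0.9727)
member 1 (0-2): L=2.0380, (cx,cy)=(1.0000,0.0000)
member 2 (1-2): L=4.7979, (cx,cy)=(0.1905,-0.9817)
member 3 (1-3): L=1.6981, (cx,cy)=(0.9999,-0.0124)
member 4 (2-3): L=4.7541, (cx,cy)=(0.1649,0.9863)
member 5 (2-4): L=1.8570, (cx,cy)=(1.0000,0.0000)
member 6 (3-4): L=4.8102, (cx,cy)=(0.2231,-0.9748)
member 7 (3-5): L=2.0247, (cx,cy)=(0.9829,-0.1842)
member 8 (4-5): L=4.4123, (cx,cy)=(0.2078,0.9782)
member 9 (4-6): L=2.0050, (cx,cy)=(1.0000,0.0000)
member 10 (5-6): L=4.4510, (cx,cy)=(0.2444,-0.9697)
solve A·x = −loads:
  F[0-1] = -78.1653 N (compression)
  F[0-2] = +133.2440 N (tension)
  F[1-2] = +77.8641 N (tension)
  F[1-3] = -32.9797 N (compression)
  F[2-3] = -77.4992 N (compression)
  F[2-4] = +160.8576 N (tension)
  F[3-4] = +90.6835 N (tension)
  F[3-5] = -67.1353 N (compression)
  F[4-5] = +138.3523 N (tension)
  F[4-6] = +37.2329 N (tension)
  F[5-6] = -152.3204 N (compression)
  Rx@0 = -115.1000 N
  Ry@0 = +76.0303 N
  Ry@6 = +147.6997 N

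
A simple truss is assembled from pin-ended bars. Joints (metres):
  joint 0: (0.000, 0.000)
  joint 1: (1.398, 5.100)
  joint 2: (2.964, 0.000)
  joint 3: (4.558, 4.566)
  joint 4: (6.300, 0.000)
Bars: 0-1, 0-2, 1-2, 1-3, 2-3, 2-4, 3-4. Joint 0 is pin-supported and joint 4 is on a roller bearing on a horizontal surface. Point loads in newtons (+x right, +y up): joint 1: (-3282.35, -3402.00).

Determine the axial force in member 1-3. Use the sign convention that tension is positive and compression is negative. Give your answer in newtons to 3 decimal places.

N=5 nodes, M=7 members, R=3 reactions → 2N=10, M+R=10
member 0 (0-1): L=5.2881, (cx,cy)=(0.2644,0.9644)
member 1 (0-2): L=2.9640, (cx,cy)=(1.0000,0.0000)
member 2 (1-2): L=5.3350, (cx,cy)=(0.2935,-0.9559)
member 3 (1-3): L=3.2048, (cx,cy)=(0.9860,-0.1666)
member 4 (2-3): L=4.8362, (cx,cy)=(0.3296,0.9441)
member 5 (2-4): L=3.3360, (cx,cy)=(1.0000,0.0000)
member 6 (3-4): L=4.8870, (cx,cy)=(0.3565,-0.9343)
solve A·x = −loads:
  F[0-1] = -5499.8922 N (compression)
  F[0-2] = -1828.3696 N (compression)
  F[1-2] = +1757.8823 N (tension)
  F[1-3] = +1330.9805 N (tension)
  F[2-3] = -1779.9026 N (compression)
  F[2-4] = -725.7267 N (compression)
  F[3-4] = +2035.9573 N (tension)
  Rx@0 = +3282.3500 N
  Ry@0 = +5304.2205 N
  Ry@4 = -1902.2205 N

1330.980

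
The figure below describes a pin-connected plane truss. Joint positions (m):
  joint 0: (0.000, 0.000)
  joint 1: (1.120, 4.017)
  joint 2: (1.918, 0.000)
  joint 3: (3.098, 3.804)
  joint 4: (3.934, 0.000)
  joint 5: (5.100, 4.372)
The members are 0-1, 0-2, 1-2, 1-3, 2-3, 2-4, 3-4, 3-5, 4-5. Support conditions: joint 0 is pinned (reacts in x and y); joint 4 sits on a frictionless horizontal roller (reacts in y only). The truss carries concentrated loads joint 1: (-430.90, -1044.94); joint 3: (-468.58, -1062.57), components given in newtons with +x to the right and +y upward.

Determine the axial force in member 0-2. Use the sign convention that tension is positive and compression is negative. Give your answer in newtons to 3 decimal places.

N=6 nodes, M=9 members, R=3 reactions → 2N=12, M+R=12
member 0 (0-1): L=4.1702, (cx,cy)=(0.2686,0.9633)
member 1 (0-2): L=1.9180, (cx,cy)=(1.0000,0.0000)
member 2 (1-2): L=4.0955, (cx,cy)=(0.1948,-0.9808)
member 3 (1-3): L=1.9894, (cx,cy)=(0.9943,-0.1071)
member 4 (2-3): L=3.9828, (cx,cy)=(0.2963,0.9551)
member 5 (2-4): L=2.0160, (cx,cy)=(1.0000,0.0000)
member 6 (3-4): L=3.8948, (cx,cy)=(0.2146,-0.9767)
member 7 (3-5): L=2.0810, (cx,cy)=(0.9620,0.2729)
member 8 (4-5): L=4.5248, (cx,cy)=(0.2577,0.9662)
solve A·x = −loads:
  F[0-1] = -1937.5229 N (compression)
  F[0-2] = -379.1169 N (compression)
  F[1-2] = +865.7921 N (tension)
  F[1-3] = -259.6536 N (compression)
  F[2-3] = -889.1162 N (compression)
  F[2-4] = +53.0021 N (tension)
  F[3-4] = -246.9275 N (compression)
  F[3-5] = +0.0000 N (tension)
  F[4-5] = -0.0000 N (compression)
  Rx@0 = +899.4800 N
  Ry@0 = +1866.3379 N
  Ry@4 = +241.1721 N

-379.117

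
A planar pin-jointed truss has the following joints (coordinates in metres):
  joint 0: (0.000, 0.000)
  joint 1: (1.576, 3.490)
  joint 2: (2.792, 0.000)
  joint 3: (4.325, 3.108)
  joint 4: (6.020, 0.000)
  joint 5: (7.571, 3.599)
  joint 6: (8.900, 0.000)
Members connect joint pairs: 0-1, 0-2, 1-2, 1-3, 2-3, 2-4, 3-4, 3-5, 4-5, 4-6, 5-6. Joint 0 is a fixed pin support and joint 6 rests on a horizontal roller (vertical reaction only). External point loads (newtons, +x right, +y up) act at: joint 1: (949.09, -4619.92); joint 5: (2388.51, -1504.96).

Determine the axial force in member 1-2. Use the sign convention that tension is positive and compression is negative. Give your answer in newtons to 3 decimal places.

N=7 nodes, M=11 members, R=3 reactions → 2N=14, M+R=14
member 0 (0-1): L=3.8293, (cx,cy)=(0.4116,0.9114)
member 1 (0-2): L=2.7920, (cx,cy)=(1.0000,0.0000)
member 2 (1-2): L=3.6958, (cx,cy)=(0.3290,-0.9443)
member 3 (1-3): L=2.7754, (cx,cy)=(0.9905,-0.1376)
member 4 (2-3): L=3.4655, (cx,cy)=(0.4424,0.8968)
member 5 (2-4): L=3.2280, (cx,cy)=(1.0000,0.0000)
member 6 (3-4): L=3.5402, (cx,cy)=(0.4788,-0.8779)
member 7 (3-5): L=3.2829, (cx,cy)=(0.9888,0.1496)
member 8 (4-5): L=3.9190, (cx,cy)=(0.3958,0.9184)
member 9 (4-6): L=2.8800, (cx,cy)=(1.0000,0.0000)
member 10 (5-6): L=3.8365, (cx,cy)=(0.3464,-0.9381)
solve A·x = −loads:
  F[0-1] = -2949.9319 N (compression)
  F[0-2] = +4551.6702 N (tension)
  F[1-2] = -1814.8330 N (compression)
  F[1-3] = -1581.0836 N (compression)
  F[2-3] = +1910.9202 N (tension)
  F[2-4] = +3109.2328 N (tension)
  F[3-4] = -2147.0161 N (compression)
  F[3-5] = +310.7482 N (tension)
  F[4-5] = +2052.5104 N (tension)
  F[4-6] = +1268.9426 N (tension)
  F[5-6] = -3663.1675 N (compression)
  Rx@0 = -3337.6000 N
  Ry@0 = +2688.5185 N
  Ry@6 = +3436.3615 N

-1814.833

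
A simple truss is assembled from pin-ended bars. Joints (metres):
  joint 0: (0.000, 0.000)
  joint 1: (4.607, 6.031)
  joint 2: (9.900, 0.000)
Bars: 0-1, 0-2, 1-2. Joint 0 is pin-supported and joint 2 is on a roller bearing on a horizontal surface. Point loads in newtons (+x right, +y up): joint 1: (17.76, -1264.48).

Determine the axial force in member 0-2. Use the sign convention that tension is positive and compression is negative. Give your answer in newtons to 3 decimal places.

525.921

N=3 nodes, M=3 members, R=3 reactions → 2N=6, M+R=6
member 0 (0-1): L=7.5893, (cx,cy)=(0.6070,0.7947)
member 1 (0-2): L=9.9000, (cx,cy)=(1.0000,0.0000)
member 2 (1-2): L=8.0243, (cx,cy)=(0.6596,-0.7516)
solve A·x = −loads:
  F[0-1] = -837.1134 N (compression)
  F[0-2] = +525.9207 N (tension)
  F[1-2] = -797.3033 N (compression)
  Rx@0 = -17.7600 N
  Ry@0 = +665.2305 N
  Ry@2 = +599.2495 N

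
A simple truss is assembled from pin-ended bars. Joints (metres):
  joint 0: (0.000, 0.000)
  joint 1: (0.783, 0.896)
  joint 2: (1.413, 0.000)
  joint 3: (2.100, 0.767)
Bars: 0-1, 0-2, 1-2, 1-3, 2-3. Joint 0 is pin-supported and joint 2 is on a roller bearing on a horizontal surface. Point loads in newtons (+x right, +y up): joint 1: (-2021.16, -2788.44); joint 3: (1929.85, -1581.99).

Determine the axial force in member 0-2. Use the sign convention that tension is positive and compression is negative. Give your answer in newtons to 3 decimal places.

N=4 nodes, M=5 members, R=3 reactions → 2N=8, M+R=8
member 0 (0-1): L=1.1899, (cx,cy)=(0.6580,0.7530)
member 1 (0-2): L=1.4130, (cx,cy)=(1.0000,0.0000)
member 2 (1-2): L=1.0953, (cx,cy)=(0.5752,-0.8180)
member 3 (1-3): L=1.3233, (cx,cy)=(0.9952,-0.0975)
member 4 (2-3): L=1.0297, (cx,cy)=(0.6672,0.7449)
solve A·x = −loads:
  F[0-1] = -940.4832 N (compression)
  F[0-2] = +527.5547 N (tension)
  F[1-2] = -2911.4410 N (compression)
  F[1-3] = +3091.6133 N (tension)
  F[2-3] = -1719.2024 N (compression)
  Rx@0 = +91.3100 N
  Ry@0 = +708.1773 N
  Ry@2 = +3662.2527 N

527.555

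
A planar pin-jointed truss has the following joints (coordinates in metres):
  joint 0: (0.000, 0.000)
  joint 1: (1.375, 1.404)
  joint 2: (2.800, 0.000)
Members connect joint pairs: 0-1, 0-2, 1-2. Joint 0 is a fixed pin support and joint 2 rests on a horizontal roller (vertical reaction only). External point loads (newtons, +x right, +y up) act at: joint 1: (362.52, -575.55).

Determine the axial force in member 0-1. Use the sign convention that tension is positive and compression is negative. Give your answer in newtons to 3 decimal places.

-155.555

N=3 nodes, M=3 members, R=3 reactions → 2N=6, M+R=6
member 0 (0-1): L=1.9652, (cx,cy)=(0.6997,0.7144)
member 1 (0-2): L=2.8000, (cx,cy)=(1.0000,0.0000)
member 2 (1-2): L=2.0005, (cx,cy)=(0.7123,-0.7018)
solve A·x = −loads:
  F[0-1] = -155.5552 N (compression)
  F[0-2] = +471.3604 N (tension)
  F[1-2] = -661.7107 N (compression)
  Rx@0 = -362.5200 N
  Ry@0 = +111.1360 N
  Ry@2 = +464.4140 N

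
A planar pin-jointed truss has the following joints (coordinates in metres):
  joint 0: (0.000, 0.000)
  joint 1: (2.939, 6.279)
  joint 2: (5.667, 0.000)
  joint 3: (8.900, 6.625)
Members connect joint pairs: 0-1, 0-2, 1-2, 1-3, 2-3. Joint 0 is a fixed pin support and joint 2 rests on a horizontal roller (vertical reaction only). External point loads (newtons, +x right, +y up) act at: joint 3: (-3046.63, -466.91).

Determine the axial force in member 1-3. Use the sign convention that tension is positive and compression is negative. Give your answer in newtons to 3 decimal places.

N=4 nodes, M=5 members, R=3 reactions → 2N=8, M+R=8
member 0 (0-1): L=6.9328, (cx,cy)=(0.4239,0.9057)
member 1 (0-2): L=5.6670, (cx,cy)=(1.0000,0.0000)
member 2 (1-2): L=6.8460, (cx,cy)=(0.3985,-0.9172)
member 3 (1-3): L=5.9710, (cx,cy)=(0.9983,0.0579)
member 4 (2-3): L=7.3718, (cx,cy)=(0.4386,0.8987)
solve A·x = −loads:
  F[0-1] = -3638.4049 N (compression)
  F[0-2] = -1504.2100 N (compression)
  F[1-2] = +3409.2734 N (tension)
  F[1-3] = -2905.8313 N (compression)
  F[2-3] = -332.1773 N (compression)
  Rx@0 = +3046.6300 N
  Ry@0 = +3295.2892 N
  Ry@2 = -2828.3792 N

-2905.831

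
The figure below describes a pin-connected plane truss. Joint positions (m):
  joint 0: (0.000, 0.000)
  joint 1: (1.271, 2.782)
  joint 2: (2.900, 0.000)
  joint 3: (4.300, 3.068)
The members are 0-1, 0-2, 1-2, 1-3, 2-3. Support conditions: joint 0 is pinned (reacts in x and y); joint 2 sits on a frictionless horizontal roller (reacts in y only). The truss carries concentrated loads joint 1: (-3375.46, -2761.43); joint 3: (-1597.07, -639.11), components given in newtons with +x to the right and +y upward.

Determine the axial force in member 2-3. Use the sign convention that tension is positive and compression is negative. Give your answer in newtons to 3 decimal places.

-560.920

N=4 nodes, M=5 members, R=3 reactions → 2N=8, M+R=8
member 0 (0-1): L=3.0586, (cx,cy)=(0.4156,0.9096)
member 1 (0-2): L=2.9000, (cx,cy)=(1.0000,0.0000)
member 2 (1-2): L=3.2238, (cx,cy)=(0.5053,-0.8629)
member 3 (1-3): L=3.0425, (cx,cy)=(0.9956,0.0940)
member 4 (2-3): L=3.3723, (cx,cy)=(0.4151,0.9098)
solve A·x = −loads:
  F[0-1] = -6783.7889 N (compression)
  F[0-2] = -2153.5189 N (compression)
  F[1-2] = +3801.0413 N (tension)
  F[1-3] = -1370.2755 N (compression)
  F[2-3] = -560.9203 N (compression)
  Rx@0 = +4972.5300 N
  Ry@0 = +6170.3296 N
  Ry@2 = -2769.7896 N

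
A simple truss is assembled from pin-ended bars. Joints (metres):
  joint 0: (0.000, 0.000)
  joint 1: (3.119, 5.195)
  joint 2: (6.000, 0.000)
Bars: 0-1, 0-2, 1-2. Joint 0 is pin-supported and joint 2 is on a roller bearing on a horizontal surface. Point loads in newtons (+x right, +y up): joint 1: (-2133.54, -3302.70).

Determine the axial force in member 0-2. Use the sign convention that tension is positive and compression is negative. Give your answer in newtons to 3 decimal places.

N=3 nodes, M=3 members, R=3 reactions → 2N=6, M+R=6
member 0 (0-1): L=6.0594, (cx,cy)=(0.5147,0.8573)
member 1 (0-2): L=6.0000, (cx,cy)=(1.0000,0.0000)
member 2 (1-2): L=5.9404, (cx,cy)=(0.4850,-0.8745)
solve A·x = −loads:
  F[0-1] = -4004.3709 N (compression)
  F[0-2] = -72.3364 N (compression)
  F[1-2] = +149.1517 N (tension)
  Rx@0 = +2133.5400 N
  Ry@0 = +3433.1365 N
  Ry@2 = -130.4365 N

-72.336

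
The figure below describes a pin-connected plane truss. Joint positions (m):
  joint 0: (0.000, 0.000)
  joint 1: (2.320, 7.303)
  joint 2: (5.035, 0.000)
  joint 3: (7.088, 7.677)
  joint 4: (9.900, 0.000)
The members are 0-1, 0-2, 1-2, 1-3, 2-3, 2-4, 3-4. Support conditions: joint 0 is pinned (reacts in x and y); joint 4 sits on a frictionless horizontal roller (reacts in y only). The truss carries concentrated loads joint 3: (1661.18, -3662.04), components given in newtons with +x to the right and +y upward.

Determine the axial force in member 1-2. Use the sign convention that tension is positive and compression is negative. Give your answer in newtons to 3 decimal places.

N=5 nodes, M=7 members, R=3 reactions → 2N=10, M+R=10
member 0 (0-1): L=7.6627, (cx,cy)=(0.3028,0.9531)
member 1 (0-2): L=5.0350, (cx,cy)=(1.0000,0.0000)
member 2 (1-2): L=7.7913, (cx,cy)=(0.3485,-0.9373)
member 3 (1-3): L=4.7826, (cx,cy)=(0.9969,0.0782)
member 4 (2-3): L=7.9468, (cx,cy)=(0.2583,0.9661)
member 5 (2-4): L=4.8650, (cx,cy)=(1.0000,0.0000)
member 6 (3-4): L=8.1758, (cx,cy)=(0.3439,-0.9390)
solve A·x = −loads:
  F[0-1] = +260.2156 N (tension)
  F[0-2] = +1582.3952 N (tension)
  F[1-2] = -250.6826 N (compression)
  F[1-3] = +166.6489 N (tension)
  F[2-3] = +243.2273 N (tension)
  F[2-4] = +1432.2051 N (tension)
  F[3-4] = -4164.0896 N (compression)
  Rx@0 = -1661.1800 N
  Ry@0 = -248.0023 N
  Ry@4 = +3910.0423 N

-250.683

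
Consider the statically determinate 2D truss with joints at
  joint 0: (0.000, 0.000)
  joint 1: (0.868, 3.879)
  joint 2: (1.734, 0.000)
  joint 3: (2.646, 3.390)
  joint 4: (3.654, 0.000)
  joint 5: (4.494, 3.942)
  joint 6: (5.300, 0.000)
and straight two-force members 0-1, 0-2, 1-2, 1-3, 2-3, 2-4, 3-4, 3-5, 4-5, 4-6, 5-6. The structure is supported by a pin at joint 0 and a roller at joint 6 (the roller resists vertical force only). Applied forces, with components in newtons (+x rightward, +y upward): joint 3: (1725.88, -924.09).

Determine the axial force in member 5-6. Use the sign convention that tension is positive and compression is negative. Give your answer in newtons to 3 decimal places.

N=7 nodes, M=11 members, R=3 reactions → 2N=14, M+R=14
member 0 (0-1): L=3.9749, (cx,cy)=(0.2184,0.9759)
member 1 (0-2): L=1.7340, (cx,cy)=(1.0000,0.0000)
member 2 (1-2): L=3.9745, (cx,cy)=(0.2179,-0.9760)
member 3 (1-3): L=1.8440, (cx,cy)=(0.9642,-0.2652)
member 4 (2-3): L=3.5105, (cx,cy)=(0.2598,0.9657)
member 5 (2-4): L=1.9200, (cx,cy)=(1.0000,0.0000)
member 6 (3-4): L=3.5367, (cx,cy)=(0.2850,-0.9585)
member 7 (3-5): L=1.9287, (cx,cy)=(0.9582,0.2862)
member 8 (4-5): L=4.0305, (cx,cy)=(0.2084,0.9780)
member 9 (4-6): L=1.6460, (cx,cy)=(1.0000,0.0000)
member 10 (5-6): L=4.0236, (cx,cy)=(0.2003,-0.9797)
solve A·x = −loads:
  F[0-1] = +657.0259 N (tension)
  F[0-2] = +1582.4061 N (tension)
  F[1-2] = -743.0059 N (compression)
  F[1-3] = +316.7055 N (tension)
  F[2-3] = +750.9372 N (tension)
  F[2-4] = +1225.4273 N (tension)
  F[3-4] = -1850.5079 N (compression)
  F[3-5] = -728.4835 N (compression)
  F[4-5] = +1813.5795 N (tension)
  F[4-6] = +320.0404 N (tension)
  F[5-6] = -1597.6430 N (compression)
  Rx@0 = -1725.8800 N
  Ry@0 = -641.1695 N
  Ry@6 = +1565.2595 N

-1597.643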